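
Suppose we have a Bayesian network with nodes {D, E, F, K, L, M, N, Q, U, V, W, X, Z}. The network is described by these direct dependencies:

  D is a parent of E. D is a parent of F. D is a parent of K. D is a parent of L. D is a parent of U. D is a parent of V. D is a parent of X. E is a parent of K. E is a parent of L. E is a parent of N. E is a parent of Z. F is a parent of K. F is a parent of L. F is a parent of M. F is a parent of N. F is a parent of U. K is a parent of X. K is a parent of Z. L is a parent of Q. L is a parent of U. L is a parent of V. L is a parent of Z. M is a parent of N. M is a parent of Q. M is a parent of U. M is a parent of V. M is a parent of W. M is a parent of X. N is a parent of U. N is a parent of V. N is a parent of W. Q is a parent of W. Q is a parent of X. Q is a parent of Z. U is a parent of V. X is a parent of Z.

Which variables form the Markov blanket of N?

{D, E, F, L, M, Q, U, V, W}

N has parents E, F, M.
N's children: U, V, W.
Co-parents of N (other parents of its children):
  parents(U) \ {N} = {D, F, L, M}.
  parents(V) \ {N} = {D, L, M, U}.
  W also has parents M, Q.
Union: {E, F, M} ∪ {U, V, W} ∪ {D, F, L, M, Q, U} = {D, E, F, L, M, Q, U, V, W}.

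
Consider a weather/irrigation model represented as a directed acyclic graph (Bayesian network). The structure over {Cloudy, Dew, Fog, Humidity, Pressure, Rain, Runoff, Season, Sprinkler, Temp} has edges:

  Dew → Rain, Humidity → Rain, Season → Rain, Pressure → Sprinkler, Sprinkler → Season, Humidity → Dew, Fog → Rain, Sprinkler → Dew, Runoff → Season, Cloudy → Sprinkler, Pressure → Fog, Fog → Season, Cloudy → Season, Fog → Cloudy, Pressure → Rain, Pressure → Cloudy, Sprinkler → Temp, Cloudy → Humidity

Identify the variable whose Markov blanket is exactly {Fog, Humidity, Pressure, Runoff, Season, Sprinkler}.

Cloudy

The target node must have every member of {Fog, Humidity, Pressure, Runoff, Season, Sprinkler} as a parent, child, or co-parent, and no others.
Parents of Cloudy: Fog, Pressure; children: Humidity, Season, Sprinkler; co-parents: Fog, Pressure, Runoff, Sprinkler.
These exactly cover the given set, so the node is Cloudy.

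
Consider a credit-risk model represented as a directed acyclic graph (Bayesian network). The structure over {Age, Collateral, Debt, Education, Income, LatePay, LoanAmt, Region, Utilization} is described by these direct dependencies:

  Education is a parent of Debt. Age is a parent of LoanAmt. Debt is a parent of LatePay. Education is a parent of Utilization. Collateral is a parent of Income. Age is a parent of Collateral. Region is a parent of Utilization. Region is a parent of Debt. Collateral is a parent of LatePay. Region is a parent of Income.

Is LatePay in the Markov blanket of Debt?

LatePay is a child of Debt.
So LatePay ∈ MB(Debt).

Yes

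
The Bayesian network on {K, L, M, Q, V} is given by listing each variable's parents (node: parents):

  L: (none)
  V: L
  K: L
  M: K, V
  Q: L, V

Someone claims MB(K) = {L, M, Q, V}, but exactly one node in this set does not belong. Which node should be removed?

The Markov blanket of a node is its parents, its children, and the other parents of its children.
K's children: M.
Parents of K: L.
For each child, the remaining parents (spouses of K):
  M also has parent V.
MB(K) = {L, M, V}.
Q is neither a parent, child, nor co-parent of K, so it does not belong.

Q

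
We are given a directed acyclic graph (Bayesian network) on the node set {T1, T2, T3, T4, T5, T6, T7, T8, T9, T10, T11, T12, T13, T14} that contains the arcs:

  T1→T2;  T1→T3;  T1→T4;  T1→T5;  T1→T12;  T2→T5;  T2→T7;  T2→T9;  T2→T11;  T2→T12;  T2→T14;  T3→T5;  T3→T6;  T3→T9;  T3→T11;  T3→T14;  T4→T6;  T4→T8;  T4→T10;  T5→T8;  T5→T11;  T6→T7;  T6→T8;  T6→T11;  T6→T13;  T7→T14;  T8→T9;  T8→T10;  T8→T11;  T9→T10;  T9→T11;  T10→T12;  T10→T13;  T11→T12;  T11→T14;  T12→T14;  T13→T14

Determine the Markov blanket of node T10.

The Markov blanket of a node is its parents, its children, and the other parents of its children.
Pa(T10) = {T4, T8, T9}.
Ch(T10) = {T12, T13}.
Co-parents of T10 (other parents of its children):
  T12's other parents are T1, T2, T11.
  T13 also has parent T6.
So the Markov blanket of T10 is {T1, T2, T4, T6, T8, T9, T11, T12, T13}.

{T1, T2, T4, T6, T8, T9, T11, T12, T13}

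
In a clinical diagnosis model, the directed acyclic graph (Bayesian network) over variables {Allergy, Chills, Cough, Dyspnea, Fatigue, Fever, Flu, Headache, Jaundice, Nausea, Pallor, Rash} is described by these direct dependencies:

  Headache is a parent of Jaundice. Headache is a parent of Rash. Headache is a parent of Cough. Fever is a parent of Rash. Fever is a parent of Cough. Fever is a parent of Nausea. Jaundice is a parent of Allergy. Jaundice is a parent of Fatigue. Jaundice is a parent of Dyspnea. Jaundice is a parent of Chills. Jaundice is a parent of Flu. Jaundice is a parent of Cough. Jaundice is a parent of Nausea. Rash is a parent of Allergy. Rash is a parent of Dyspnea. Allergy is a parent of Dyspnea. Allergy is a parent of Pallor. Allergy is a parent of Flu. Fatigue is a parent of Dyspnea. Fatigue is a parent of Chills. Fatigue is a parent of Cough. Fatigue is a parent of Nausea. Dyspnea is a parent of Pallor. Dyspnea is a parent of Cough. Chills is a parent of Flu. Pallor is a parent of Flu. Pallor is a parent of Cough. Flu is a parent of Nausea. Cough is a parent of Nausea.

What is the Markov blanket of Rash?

By definition, MB(Rash) is built from Rash's parents, Rash's children, and the co-parents of Rash.
Pa(Rash) = {Fever, Headache}.
Rash has children Allergy, Dyspnea.
Co-parents of Rash (other parents of its children):
  Allergy: Jaundice
  Dyspnea: Allergy, Fatigue, Jaundice
Union: {Fever, Headache} ∪ {Allergy, Dyspnea} ∪ {Allergy, Fatigue, Jaundice} = {Allergy, Dyspnea, Fatigue, Fever, Headache, Jaundice}.

{Allergy, Dyspnea, Fatigue, Fever, Headache, Jaundice}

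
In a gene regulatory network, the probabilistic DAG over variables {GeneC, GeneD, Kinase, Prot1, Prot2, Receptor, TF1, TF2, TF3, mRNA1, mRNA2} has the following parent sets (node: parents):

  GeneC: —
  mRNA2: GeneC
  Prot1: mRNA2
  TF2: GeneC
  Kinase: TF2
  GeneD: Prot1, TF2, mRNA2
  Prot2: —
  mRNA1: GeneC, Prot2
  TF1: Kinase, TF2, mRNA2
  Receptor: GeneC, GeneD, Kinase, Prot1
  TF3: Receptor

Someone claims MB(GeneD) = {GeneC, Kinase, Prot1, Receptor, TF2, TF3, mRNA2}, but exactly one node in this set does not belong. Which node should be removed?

TF3

The Markov blanket of a node is its parents, its children, and the other parents of its children.
GeneD's parents: Prot1, TF2, mRNA2.
GeneD's children: Receptor.
Co-parents of GeneD (other parents of its children):
  Receptor also has parents GeneC, Kinase, Prot1.
MB(GeneD) = {GeneC, Kinase, Prot1, Receptor, TF2, mRNA2}.
TF3 is neither a parent, child, nor co-parent of GeneD, so it does not belong.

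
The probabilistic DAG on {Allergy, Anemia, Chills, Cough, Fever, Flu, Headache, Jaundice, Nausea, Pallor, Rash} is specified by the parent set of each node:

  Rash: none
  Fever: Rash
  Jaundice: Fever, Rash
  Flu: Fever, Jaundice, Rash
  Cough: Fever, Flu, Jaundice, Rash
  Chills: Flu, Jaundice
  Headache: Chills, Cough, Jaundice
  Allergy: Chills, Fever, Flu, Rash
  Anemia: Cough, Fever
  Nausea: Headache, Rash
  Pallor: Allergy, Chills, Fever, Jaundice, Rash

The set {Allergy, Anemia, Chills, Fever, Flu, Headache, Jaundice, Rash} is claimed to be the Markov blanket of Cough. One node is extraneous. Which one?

Allergy

Cough's children: Anemia, Headache.
Parents of Cough: Fever, Flu, Jaundice, Rash.
Parents of each child, excluding Cough:
  Headache: Chills, Jaundice
  Anemia: Fever
MB(Cough) = {Anemia, Chills, Fever, Flu, Headache, Jaundice, Rash}.
Allergy is neither a parent, child, nor co-parent of Cough, so it does not belong.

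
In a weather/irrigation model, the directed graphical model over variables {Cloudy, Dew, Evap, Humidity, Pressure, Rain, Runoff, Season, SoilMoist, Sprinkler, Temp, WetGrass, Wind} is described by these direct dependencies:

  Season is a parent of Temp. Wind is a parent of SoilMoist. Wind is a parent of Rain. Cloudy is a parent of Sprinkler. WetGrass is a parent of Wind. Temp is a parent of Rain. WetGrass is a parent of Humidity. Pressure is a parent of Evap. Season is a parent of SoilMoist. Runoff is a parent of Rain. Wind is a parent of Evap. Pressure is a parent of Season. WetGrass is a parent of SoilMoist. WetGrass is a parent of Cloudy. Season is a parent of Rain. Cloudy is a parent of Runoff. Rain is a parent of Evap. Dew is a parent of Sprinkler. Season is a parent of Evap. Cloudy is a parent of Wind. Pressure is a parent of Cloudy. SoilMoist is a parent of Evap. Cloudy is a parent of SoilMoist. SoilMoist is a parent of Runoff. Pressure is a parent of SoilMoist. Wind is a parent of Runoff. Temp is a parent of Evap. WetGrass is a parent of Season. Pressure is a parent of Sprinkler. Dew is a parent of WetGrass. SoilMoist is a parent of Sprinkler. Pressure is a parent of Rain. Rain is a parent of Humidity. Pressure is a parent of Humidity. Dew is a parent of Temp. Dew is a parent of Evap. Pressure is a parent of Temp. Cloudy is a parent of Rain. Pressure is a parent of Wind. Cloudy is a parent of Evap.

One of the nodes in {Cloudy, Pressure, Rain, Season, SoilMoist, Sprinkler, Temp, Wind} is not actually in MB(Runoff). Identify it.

Sprinkler

A node's Markov blanket = Pa ∪ Ch ∪ (parents of Ch other than the node itself).
Runoff has child Rain.
Pa(Runoff) = {Cloudy, SoilMoist, Wind}.
For each child, the remaining parents (spouses of Runoff):
  Rain's other parents are Cloudy, Pressure, Season, Temp, Wind.
MB(Runoff) = {Cloudy, Pressure, Rain, Season, SoilMoist, Temp, Wind}.
Sprinkler is neither a parent, child, nor co-parent of Runoff, so it does not belong.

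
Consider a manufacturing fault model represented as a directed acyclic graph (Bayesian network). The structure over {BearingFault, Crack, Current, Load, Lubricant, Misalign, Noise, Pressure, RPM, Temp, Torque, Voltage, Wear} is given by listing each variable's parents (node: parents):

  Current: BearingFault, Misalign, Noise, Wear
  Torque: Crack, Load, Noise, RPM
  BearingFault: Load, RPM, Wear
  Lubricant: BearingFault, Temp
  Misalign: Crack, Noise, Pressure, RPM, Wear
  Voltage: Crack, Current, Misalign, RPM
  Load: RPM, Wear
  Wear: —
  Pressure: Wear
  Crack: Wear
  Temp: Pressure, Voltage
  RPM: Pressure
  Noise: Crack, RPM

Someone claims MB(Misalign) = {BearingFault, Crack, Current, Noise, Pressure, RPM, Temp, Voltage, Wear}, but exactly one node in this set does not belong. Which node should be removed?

Misalign has parents Crack, Noise, Pressure, RPM, Wear.
Misalign has children Current, Voltage.
Other parents of Misalign's children:
  parents(Current) \ {Misalign} = {BearingFault, Noise, Wear}.
  Voltage also has parents Crack, Current, RPM.
MB(Misalign) = {BearingFault, Crack, Current, Noise, Pressure, RPM, Voltage, Wear}.
Temp is neither a parent, child, nor co-parent of Misalign, so it does not belong.

Temp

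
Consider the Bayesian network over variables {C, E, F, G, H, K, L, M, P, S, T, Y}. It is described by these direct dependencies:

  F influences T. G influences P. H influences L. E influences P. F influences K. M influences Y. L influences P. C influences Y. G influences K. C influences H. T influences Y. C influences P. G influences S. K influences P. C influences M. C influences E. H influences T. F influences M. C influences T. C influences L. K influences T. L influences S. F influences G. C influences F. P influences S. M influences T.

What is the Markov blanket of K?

{C, E, F, G, H, L, M, P, T}

K's parents: F, G.
Ch(K) = {P, T}.
For each child, the remaining parents (spouses of K):
  P: C, E, G, L
  T: C, F, H, M
Taking the union gives {C, E, F, G, H, L, M, P, T}.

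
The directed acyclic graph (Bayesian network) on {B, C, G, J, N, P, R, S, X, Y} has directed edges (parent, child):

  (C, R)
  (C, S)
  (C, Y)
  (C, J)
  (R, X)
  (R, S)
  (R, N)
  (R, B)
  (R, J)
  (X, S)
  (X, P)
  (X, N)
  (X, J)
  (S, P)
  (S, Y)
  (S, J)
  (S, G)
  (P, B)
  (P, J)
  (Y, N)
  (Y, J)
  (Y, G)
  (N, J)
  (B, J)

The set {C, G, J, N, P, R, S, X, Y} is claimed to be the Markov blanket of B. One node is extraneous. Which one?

By definition, MB(B) is built from B's parents, B's children, and the co-parents of B.
Pa(B) = {P, R}.
B's children: J.
Parents of each child, excluding B:
  parents(J) \ {B} = {C, N, P, R, S, X, Y}.
MB(B) = {C, J, N, P, R, S, X, Y}.
G is neither a parent, child, nor co-parent of B, so it does not belong.

G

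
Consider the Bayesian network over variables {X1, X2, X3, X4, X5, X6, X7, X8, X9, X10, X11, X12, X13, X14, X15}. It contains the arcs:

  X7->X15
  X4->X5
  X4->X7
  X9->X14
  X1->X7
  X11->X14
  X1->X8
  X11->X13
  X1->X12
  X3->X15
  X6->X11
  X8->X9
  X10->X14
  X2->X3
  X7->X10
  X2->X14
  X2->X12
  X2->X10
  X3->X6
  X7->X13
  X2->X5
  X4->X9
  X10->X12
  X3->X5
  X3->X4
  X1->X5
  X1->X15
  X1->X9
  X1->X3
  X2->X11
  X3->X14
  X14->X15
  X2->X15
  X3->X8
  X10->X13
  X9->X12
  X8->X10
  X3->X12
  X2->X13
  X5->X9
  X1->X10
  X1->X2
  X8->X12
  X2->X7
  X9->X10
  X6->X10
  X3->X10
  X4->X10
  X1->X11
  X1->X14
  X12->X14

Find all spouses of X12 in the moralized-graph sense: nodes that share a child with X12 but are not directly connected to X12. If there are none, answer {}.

{X11}

Children of X12: X14.
  X14's other parents are X1, X2, X3, X9, X10, X11.
Excluding nodes already adjacent to X12 (X1, X2, X3, X8, X9, X10, X14), the co-parent-only contribution is {X11}.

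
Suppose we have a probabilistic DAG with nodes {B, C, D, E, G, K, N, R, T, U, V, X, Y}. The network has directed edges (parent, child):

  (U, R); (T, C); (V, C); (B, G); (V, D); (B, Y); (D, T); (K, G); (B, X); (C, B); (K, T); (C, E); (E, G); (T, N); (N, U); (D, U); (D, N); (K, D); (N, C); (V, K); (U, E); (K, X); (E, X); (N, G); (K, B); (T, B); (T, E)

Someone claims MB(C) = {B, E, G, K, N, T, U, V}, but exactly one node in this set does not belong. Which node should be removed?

C's children: B, E.
Parents of C: N, T, V.
Parents of each child, excluding C:
  B: K, T
  E: T, U
MB(C) = {B, E, K, N, T, U, V}.
G is neither a parent, child, nor co-parent of C, so it does not belong.

G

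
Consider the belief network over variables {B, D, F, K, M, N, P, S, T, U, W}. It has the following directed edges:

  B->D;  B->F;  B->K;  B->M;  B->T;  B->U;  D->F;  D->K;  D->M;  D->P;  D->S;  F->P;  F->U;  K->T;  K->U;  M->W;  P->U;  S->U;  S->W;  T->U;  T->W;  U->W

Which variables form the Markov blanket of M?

{B, D, S, T, U, W}

M's parents: B, D.
Ch(M) = {W}.
Other parents of M's children:
  W's other parents are S, T, U.
So the Markov blanket of M is {B, D, S, T, U, W}.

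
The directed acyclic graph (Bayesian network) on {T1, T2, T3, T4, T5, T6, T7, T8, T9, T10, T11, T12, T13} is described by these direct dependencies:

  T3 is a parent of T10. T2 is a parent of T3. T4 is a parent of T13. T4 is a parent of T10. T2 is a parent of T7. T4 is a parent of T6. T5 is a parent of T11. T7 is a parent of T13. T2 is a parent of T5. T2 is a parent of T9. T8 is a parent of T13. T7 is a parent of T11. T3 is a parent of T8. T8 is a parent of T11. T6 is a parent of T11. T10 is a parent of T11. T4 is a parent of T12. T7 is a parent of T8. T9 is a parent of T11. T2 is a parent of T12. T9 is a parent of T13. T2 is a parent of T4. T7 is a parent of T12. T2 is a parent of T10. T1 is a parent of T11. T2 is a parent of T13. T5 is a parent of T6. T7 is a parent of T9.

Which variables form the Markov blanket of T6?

{T1, T4, T5, T7, T8, T9, T10, T11}

A node's Markov blanket = Pa ∪ Ch ∪ (parents of Ch other than the node itself).
T6 has child T11.
Parents of T6: T4, T5.
Co-parents of T6 (other parents of its children):
  T11's other parents are T1, T5, T7, T8, T9, T10.
Taking the union gives {T1, T4, T5, T7, T8, T9, T10, T11}.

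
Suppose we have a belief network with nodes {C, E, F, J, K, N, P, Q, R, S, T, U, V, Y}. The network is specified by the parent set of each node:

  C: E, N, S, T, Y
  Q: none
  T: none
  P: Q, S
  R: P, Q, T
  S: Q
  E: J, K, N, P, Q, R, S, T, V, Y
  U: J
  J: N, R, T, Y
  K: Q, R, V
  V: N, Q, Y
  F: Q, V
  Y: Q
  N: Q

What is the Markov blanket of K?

Recall MB(v) = parents ∪ children ∪ spouses, where spouses are the other parents of v's children.
K's parents: Q, R, V.
Children of K: E.
Co-parents of K (other parents of its children):
  E's other parents are J, N, P, Q, R, S, T, V, Y.
MB(K) = {E, J, N, P, Q, R, S, T, V, Y}.

{E, J, N, P, Q, R, S, T, V, Y}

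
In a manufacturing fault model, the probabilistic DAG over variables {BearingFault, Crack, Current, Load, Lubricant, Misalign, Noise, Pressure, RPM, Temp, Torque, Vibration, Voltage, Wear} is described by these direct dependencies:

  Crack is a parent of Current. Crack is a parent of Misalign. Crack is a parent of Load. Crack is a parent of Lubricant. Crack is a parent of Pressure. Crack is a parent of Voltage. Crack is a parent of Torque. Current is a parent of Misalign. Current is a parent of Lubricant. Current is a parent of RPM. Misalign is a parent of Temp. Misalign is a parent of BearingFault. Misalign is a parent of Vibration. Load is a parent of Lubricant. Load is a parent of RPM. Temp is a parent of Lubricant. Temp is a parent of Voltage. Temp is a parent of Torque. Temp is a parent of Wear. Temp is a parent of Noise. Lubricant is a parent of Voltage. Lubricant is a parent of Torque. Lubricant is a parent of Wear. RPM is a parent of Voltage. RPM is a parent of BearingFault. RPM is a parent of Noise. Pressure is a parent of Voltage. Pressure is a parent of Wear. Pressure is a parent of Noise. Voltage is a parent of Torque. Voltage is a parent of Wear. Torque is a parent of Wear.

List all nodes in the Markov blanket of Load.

{Crack, Current, Lubricant, RPM, Temp}

A node's Markov blanket = Pa ∪ Ch ∪ (parents of Ch other than the node itself).
Load has parent Crack.
Load's children: Lubricant, RPM.
Parents of each child, excluding Load:
  Lubricant's other parents are Crack, Current, Temp.
  RPM also has parent Current.
So the Markov blanket of Load is {Crack, Current, Lubricant, RPM, Temp}.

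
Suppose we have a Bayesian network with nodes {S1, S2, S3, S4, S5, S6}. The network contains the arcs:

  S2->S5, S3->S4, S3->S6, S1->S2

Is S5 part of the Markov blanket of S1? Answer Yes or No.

No

S1's parents: none.
Ch(S1) = {S2}.
Co-parents of S1 (other parents of its children):
  S2 has no other parent.
MB(S1) = {S2}; S5 is not in this set.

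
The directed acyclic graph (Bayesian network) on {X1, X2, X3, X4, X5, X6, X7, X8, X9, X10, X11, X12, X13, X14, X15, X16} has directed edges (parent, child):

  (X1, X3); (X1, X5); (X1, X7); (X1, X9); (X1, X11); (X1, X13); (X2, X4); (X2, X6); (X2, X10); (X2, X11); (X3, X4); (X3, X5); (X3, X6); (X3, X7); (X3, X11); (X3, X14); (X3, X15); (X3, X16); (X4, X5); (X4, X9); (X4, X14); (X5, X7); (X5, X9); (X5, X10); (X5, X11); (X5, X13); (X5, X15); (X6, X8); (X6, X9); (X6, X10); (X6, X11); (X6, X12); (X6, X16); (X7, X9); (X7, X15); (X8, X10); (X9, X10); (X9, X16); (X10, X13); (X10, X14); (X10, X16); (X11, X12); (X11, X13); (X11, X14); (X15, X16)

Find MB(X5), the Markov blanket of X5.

X5 has parents X1, X3, X4.
Ch(X5) = {X7, X9, X10, X11, X13, X15}.
Co-parents of X5 (other parents of its children):
  X7 also has parents X1, X3.
  X9 also has parents X1, X4, X6, X7.
  X10 also has parents X2, X6, X8, X9.
  parents(X11) \ {X5} = {X1, X2, X3, X6}.
  X13 also has parents X1, X10, X11.
  parents(X15) \ {X5} = {X3, X7}.
MB(X5) = {X1, X2, X3, X4, X6, X7, X8, X9, X10, X11, X13, X15}.

{X1, X2, X3, X4, X6, X7, X8, X9, X10, X11, X13, X15}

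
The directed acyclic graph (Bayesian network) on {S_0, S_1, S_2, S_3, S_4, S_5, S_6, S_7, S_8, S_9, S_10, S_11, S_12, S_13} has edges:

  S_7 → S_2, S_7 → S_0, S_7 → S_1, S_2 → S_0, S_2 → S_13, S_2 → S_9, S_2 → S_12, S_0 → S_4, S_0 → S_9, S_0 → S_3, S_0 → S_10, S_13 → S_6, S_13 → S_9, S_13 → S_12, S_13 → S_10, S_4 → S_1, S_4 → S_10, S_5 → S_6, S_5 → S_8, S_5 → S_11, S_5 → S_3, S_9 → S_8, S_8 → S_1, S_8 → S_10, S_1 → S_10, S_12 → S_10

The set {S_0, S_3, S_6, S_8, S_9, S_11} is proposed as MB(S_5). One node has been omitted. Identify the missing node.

S_13

S_5's parents: none.
S_5 has children S_3, S_6, S_8, S_11.
Co-parents of S_5 (other parents of its children):
  S_6 also has parent S_13.
  parents(S_8) \ {S_5} = {S_9}.
  S_11 has no other parent.
  parents(S_3) \ {S_5} = {S_0}.
MB(S_5) = {S_0, S_3, S_6, S_8, S_9, S_11, S_13}.
Comparing with the claimed set, S_13 is missing.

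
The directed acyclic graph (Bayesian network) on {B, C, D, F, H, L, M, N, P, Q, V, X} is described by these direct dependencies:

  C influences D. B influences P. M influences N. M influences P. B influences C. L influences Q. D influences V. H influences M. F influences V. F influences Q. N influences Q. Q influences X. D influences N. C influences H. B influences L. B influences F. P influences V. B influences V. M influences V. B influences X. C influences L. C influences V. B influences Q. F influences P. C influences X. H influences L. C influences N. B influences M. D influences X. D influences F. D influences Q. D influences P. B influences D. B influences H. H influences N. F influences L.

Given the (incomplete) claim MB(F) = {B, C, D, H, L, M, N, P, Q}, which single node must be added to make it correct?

The Markov blanket of a node is its parents, its children, and the other parents of its children.
F's parents: B, D.
Children of F: L, P, Q, V.
Co-parents of F (other parents of its children):
  L: B, C, H
  P: B, D, M
  Q: B, D, L, N
  V: B, C, D, M, P
MB(F) = {B, C, D, H, L, M, N, P, Q, V}.
Comparing with the claimed set, V is missing.

V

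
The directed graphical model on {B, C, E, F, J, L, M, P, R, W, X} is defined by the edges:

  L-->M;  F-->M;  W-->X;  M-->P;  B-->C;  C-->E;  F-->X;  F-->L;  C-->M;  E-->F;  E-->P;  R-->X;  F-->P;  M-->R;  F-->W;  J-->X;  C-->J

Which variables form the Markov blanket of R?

{F, J, M, W, X}

Ch(R) = {X}.
R's parents: M.
For each child, the remaining parents (spouses of R):
  parents(X) \ {R} = {F, J, W}.
Taking the union gives {F, J, M, W, X}.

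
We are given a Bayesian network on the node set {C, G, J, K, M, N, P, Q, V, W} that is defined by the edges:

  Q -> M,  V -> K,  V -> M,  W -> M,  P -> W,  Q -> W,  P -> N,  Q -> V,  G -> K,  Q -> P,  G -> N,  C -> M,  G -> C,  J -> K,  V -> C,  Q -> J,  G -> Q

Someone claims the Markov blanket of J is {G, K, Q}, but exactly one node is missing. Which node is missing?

V

A node's Markov blanket = Pa ∪ Ch ∪ (parents of Ch other than the node itself).
J has child K.
Pa(J) = {Q}.
Other parents of J's children:
  parents(K) \ {J} = {G, V}.
MB(J) = {G, K, Q, V}.
Comparing with the claimed set, V is missing.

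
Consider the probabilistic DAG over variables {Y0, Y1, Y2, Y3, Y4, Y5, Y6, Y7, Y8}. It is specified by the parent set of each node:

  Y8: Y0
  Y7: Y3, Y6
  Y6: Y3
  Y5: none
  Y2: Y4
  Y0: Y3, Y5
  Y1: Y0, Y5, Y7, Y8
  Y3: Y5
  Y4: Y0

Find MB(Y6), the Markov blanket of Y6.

{Y3, Y7}

By definition, MB(Y6) is built from Y6's parents, Y6's children, and the co-parents of Y6.
Children of Y6: Y7.
Pa(Y6) = {Y3}.
For each child, the remaining parents (spouses of Y6):
  Y7: Y3
Taking the union gives {Y3, Y7}.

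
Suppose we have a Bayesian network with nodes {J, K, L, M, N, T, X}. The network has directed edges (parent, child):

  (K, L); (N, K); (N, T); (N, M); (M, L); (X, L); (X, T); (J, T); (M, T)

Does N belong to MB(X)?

Yes

N is a co-parent of X: both are parents of T.
So N ∈ MB(X).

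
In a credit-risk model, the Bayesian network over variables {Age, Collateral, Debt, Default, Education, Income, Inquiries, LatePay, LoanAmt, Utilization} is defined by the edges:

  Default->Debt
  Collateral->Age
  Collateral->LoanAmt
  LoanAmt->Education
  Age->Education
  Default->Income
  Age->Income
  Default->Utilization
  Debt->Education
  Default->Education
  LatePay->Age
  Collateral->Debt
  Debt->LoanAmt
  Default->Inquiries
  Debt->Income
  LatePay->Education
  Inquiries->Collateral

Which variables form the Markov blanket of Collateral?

The Markov blanket of a node is its parents, its children, and the other parents of its children.
Collateral's parents: Inquiries.
Collateral's children: Age, Debt, LoanAmt.
For each child, the remaining parents (spouses of Collateral):
  parents(Debt) \ {Collateral} = {Default}.
  Age also has parent LatePay.
  parents(LoanAmt) \ {Collateral} = {Debt}.
Taking the union gives {Age, Debt, Default, Inquiries, LatePay, LoanAmt}.

{Age, Debt, Default, Inquiries, LatePay, LoanAmt}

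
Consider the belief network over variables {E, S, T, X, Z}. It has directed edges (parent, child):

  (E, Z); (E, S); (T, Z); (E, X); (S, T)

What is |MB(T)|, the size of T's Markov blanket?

3

The Markov blanket of a node is its parents, its children, and the other parents of its children.
Pa(T) = {S}.
Ch(T) = {Z}.
Parents of each child, excluding T:
  Z: E
MB(T) = {E, S, Z}, which has 3 nodes.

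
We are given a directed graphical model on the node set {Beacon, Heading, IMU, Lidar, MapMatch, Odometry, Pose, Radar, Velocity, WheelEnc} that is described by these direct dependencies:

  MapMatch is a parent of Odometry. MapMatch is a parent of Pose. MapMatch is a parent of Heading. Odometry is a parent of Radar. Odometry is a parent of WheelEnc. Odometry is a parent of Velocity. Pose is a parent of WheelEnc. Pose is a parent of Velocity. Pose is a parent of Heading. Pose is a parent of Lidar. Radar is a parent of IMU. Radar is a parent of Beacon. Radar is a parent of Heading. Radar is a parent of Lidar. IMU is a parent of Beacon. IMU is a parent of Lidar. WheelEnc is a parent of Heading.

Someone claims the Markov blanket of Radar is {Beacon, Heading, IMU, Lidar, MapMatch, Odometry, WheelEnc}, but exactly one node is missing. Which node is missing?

Pose

Radar has parent Odometry.
Ch(Radar) = {Beacon, Heading, IMU, Lidar}.
Other parents of Radar's children:
  IMU: —
  Beacon: IMU
  Heading: MapMatch, Pose, WheelEnc
  Lidar: IMU, Pose
MB(Radar) = {Beacon, Heading, IMU, Lidar, MapMatch, Odometry, Pose, WheelEnc}.
Comparing with the claimed set, Pose is missing.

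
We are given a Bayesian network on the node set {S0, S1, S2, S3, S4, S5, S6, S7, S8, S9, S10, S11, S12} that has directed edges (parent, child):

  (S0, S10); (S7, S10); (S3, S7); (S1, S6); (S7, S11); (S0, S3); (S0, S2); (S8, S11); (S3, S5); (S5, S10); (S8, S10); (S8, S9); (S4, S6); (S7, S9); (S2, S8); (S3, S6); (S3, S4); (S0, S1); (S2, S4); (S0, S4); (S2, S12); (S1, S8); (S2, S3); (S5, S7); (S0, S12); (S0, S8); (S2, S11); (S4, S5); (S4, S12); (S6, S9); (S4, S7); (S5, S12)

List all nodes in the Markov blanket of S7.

A node's Markov blanket = Pa ∪ Ch ∪ (parents of Ch other than the node itself).
S7's children: S9, S10, S11.
S7 has parents S3, S4, S5.
Parents of each child, excluding S7:
  S9: S6, S8
  S10: S0, S5, S8
  S11: S2, S8
Union: {S3, S4, S5} ∪ {S9, S10, S11} ∪ {S0, S2, S5, S6, S8} = {S0, S2, S3, S4, S5, S6, S8, S9, S10, S11}.

{S0, S2, S3, S4, S5, S6, S8, S9, S10, S11}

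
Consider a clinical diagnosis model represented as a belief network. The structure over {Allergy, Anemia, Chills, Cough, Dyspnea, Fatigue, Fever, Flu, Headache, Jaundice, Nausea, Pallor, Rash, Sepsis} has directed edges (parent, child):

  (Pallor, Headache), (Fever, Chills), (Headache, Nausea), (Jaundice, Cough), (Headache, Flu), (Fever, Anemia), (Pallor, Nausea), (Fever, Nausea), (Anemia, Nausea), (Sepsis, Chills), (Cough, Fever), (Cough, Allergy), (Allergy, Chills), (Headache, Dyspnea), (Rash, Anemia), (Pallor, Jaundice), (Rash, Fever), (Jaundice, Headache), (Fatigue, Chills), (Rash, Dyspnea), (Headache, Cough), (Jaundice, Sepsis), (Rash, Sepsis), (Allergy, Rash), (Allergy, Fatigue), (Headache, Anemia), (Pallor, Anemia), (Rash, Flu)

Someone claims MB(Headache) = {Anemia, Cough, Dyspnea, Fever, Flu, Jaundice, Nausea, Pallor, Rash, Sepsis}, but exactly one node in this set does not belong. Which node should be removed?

A node's Markov blanket = Pa ∪ Ch ∪ (parents of Ch other than the node itself).
Ch(Headache) = {Anemia, Cough, Dyspnea, Flu, Nausea}.
Parents of Headache: Jaundice, Pallor.
Co-parents of Headache (other parents of its children):
  Cough: Jaundice
  Anemia: Fever, Pallor, Rash
  Nausea: Anemia, Fever, Pallor
  Flu: Rash
  Dyspnea: Rash
MB(Headache) = {Anemia, Cough, Dyspnea, Fever, Flu, Jaundice, Nausea, Pallor, Rash}.
Sepsis is neither a parent, child, nor co-parent of Headache, so it does not belong.

Sepsis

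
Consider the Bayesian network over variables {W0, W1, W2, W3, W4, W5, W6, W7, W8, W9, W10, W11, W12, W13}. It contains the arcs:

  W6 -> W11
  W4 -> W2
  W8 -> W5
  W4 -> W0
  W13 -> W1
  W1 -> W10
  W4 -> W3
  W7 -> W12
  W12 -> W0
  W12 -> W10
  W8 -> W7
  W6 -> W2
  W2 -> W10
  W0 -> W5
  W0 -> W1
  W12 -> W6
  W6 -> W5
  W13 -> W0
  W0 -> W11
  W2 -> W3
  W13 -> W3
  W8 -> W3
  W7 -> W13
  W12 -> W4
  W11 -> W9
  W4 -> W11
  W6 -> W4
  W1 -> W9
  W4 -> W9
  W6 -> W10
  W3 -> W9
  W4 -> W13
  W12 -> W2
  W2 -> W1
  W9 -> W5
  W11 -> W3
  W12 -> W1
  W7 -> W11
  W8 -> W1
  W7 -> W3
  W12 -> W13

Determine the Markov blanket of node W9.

Pa(W9) = {W1, W3, W4, W11}.
W9's children: W5.
Co-parents of W9 (other parents of its children):
  W5: W0, W6, W8
So the Markov blanket of W9 is {W0, W1, W3, W4, W5, W6, W8, W11}.

{W0, W1, W3, W4, W5, W6, W8, W11}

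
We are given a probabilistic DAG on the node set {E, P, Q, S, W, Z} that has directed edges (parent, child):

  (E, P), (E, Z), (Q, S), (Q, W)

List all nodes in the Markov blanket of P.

By definition, MB(P) is built from P's parents, P's children, and the co-parents of P.
Pa(P) = {E}.
Ch(P) = {}.
With no children, P has no spouses; the co-parent set is empty.
So the Markov blanket of P is {E}.

{E}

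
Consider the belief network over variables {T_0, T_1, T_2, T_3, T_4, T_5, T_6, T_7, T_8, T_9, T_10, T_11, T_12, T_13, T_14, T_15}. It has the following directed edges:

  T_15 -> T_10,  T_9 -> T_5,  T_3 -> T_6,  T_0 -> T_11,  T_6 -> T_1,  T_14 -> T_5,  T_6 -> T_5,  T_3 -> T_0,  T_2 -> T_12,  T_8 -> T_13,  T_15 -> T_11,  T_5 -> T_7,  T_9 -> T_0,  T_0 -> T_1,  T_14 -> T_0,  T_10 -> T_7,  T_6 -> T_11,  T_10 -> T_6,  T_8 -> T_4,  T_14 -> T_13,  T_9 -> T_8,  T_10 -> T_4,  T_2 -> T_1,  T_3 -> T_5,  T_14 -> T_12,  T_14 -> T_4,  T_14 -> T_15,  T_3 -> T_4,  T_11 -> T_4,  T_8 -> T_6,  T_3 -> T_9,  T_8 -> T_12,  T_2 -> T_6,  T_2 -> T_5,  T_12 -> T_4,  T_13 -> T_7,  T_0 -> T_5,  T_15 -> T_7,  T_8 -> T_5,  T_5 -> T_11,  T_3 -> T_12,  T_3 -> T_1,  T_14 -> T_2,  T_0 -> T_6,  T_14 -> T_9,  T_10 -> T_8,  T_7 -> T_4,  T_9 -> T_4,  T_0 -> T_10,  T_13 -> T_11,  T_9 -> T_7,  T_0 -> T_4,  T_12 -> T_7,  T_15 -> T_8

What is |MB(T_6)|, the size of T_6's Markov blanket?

12

Pa(T_6) = {T_0, T_2, T_3, T_8, T_10}.
T_6's children: T_1, T_5, T_11.
Other parents of T_6's children:
  T_5's other parents are T_0, T_2, T_3, T_8, T_9, T_14.
  parents(T_11) \ {T_6} = {T_0, T_5, T_13, T_15}.
  T_1 also has parents T_0, T_2, T_3.
MB(T_6) = {T_0, T_1, T_2, T_3, T_5, T_8, T_9, T_10, T_11, T_13, T_14, T_15}, which has 12 nodes.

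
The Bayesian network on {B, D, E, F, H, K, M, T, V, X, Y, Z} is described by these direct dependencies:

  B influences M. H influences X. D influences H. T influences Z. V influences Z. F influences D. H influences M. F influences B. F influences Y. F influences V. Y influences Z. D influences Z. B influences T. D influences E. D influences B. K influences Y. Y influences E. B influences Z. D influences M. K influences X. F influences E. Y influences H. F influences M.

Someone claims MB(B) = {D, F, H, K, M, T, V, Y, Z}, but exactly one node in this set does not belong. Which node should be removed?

K

Recall MB(v) = parents ∪ children ∪ spouses, where spouses are the other parents of v's children.
Ch(B) = {M, T, Z}.
B has parents D, F.
Co-parents of B (other parents of its children):
  M: D, F, H
  T: —
  Z: D, T, V, Y
MB(B) = {D, F, H, M, T, V, Y, Z}.
K is neither a parent, child, nor co-parent of B, so it does not belong.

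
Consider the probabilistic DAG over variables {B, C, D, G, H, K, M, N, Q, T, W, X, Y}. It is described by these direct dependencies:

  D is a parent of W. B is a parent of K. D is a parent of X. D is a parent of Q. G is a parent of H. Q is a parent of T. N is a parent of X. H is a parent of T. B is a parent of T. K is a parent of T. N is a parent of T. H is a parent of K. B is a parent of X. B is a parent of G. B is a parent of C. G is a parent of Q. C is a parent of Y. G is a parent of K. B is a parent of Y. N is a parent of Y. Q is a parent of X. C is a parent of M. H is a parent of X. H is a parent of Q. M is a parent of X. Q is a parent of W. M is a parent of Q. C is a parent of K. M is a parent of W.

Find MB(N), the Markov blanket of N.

The Markov blanket of a node is its parents, its children, and the other parents of its children.
N's parents: none.
N's children: T, X, Y.
Co-parents of N (other parents of its children):
  parents(T) \ {N} = {B, H, K, Q}.
  X's other parents are B, D, H, M, Q.
  parents(Y) \ {N} = {B, C}.
Taking the union gives {B, C, D, H, K, M, Q, T, X, Y}.

{B, C, D, H, K, M, Q, T, X, Y}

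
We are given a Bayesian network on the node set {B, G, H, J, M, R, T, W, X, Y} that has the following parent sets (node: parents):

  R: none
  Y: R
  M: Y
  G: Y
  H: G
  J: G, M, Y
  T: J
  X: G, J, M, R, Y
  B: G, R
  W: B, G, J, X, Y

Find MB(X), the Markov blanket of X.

{B, G, J, M, R, W, Y}

By definition, MB(X) is built from X's parents, X's children, and the co-parents of X.
Children of X: W.
Pa(X) = {G, J, M, R, Y}.
For each child, the remaining parents (spouses of X):
  W also has parents B, G, J, Y.
So the Markov blanket of X is {B, G, J, M, R, W, Y}.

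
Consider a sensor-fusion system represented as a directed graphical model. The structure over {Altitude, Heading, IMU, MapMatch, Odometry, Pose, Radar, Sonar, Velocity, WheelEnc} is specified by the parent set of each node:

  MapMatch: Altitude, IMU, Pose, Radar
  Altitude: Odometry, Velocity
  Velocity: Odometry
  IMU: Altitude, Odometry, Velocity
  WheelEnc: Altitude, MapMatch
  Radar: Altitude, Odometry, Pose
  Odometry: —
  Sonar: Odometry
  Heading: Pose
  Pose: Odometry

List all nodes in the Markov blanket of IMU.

Recall MB(v) = parents ∪ children ∪ spouses, where spouses are the other parents of v's children.
Ch(IMU) = {MapMatch}.
IMU's parents: Altitude, Odometry, Velocity.
Other parents of IMU's children:
  MapMatch also has parents Altitude, Pose, Radar.
MB(IMU) = {Altitude, MapMatch, Odometry, Pose, Radar, Velocity}.

{Altitude, MapMatch, Odometry, Pose, Radar, Velocity}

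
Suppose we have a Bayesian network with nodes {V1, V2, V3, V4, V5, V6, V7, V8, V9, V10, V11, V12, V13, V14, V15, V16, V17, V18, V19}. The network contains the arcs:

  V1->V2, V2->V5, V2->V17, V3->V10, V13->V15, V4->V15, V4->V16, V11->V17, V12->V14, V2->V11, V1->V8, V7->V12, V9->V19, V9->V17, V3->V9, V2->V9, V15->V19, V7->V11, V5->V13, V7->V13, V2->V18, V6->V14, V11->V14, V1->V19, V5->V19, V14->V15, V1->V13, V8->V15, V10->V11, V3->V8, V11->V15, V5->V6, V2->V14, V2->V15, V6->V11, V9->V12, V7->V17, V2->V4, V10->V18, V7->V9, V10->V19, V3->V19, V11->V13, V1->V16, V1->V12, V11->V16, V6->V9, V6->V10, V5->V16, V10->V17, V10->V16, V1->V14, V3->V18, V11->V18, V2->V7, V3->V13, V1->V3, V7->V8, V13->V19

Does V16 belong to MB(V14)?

No

The Markov blanket of a node is its parents, its children, and the other parents of its children.
Children of V14: V15.
Parents of V14: V1, V2, V6, V11, V12.
Co-parents of V14 (other parents of its children):
  V15's other parents are V2, V4, V8, V11, V13.
MB(V14) = {V1, V2, V4, V6, V8, V11, V12, V13, V15}; V16 is not in this set.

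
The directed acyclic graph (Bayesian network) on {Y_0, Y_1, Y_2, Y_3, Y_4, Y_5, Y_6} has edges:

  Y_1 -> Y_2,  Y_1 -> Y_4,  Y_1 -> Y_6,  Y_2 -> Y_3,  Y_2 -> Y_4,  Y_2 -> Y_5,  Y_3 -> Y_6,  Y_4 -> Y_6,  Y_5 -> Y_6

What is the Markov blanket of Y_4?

{Y_1, Y_2, Y_3, Y_5, Y_6}

Y_4 has parents Y_1, Y_2.
Y_4's children: Y_6.
Parents of each child, excluding Y_4:
  Y_6 also has parents Y_1, Y_3, Y_5.
MB(Y_4) = {Y_1, Y_2, Y_3, Y_5, Y_6}.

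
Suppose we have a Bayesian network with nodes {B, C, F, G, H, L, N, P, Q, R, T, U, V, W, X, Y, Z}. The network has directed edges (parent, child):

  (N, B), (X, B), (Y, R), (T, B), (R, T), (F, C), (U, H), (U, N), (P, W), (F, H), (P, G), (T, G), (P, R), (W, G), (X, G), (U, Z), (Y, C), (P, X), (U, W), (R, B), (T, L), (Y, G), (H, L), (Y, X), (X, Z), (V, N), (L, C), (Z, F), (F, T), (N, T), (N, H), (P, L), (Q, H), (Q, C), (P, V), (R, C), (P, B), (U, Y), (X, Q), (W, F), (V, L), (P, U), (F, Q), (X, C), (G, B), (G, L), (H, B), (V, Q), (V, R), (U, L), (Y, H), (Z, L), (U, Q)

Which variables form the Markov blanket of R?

{B, C, F, G, H, L, N, P, Q, T, V, X, Y}

The Markov blanket of a node is its parents, its children, and the other parents of its children.
Children of R: B, C, T.
R has parents P, V, Y.
Other parents of R's children:
  T also has parents F, N.
  C also has parents F, L, Q, X, Y.
  B also has parents G, H, N, P, T, X.
Taking the union gives {B, C, F, G, H, L, N, P, Q, T, V, X, Y}.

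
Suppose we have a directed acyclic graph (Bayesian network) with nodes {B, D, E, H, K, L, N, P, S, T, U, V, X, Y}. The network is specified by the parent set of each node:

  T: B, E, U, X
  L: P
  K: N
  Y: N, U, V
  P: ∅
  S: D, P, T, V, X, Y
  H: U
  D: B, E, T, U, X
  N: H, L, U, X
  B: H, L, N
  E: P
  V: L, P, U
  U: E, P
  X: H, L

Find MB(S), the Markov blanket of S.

{D, P, T, V, X, Y}

By definition, MB(S) is built from S's parents, S's children, and the co-parents of S.
Pa(S) = {D, P, T, V, X, Y}.
Children of S: none.
With no children, S has no spouses; the co-parent set is empty.
So the Markov blanket of S is {D, P, T, V, X, Y}.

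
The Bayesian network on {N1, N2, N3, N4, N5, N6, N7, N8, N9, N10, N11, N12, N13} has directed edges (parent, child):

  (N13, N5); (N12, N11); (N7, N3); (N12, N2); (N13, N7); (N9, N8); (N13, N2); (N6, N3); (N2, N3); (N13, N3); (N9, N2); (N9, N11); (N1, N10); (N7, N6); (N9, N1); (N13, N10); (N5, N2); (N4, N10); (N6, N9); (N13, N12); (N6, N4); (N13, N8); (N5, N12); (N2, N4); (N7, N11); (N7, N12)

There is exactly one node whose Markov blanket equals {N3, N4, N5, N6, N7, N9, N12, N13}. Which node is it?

The target node must have every member of {N3, N4, N5, N6, N7, N9, N12, N13} as a parent, child, or co-parent, and no others.
Parents of N2: N5, N9, N12, N13; children: N3, N4; co-parents: N6, N7, N13.
These exactly cover the given set, so the node is N2.

N2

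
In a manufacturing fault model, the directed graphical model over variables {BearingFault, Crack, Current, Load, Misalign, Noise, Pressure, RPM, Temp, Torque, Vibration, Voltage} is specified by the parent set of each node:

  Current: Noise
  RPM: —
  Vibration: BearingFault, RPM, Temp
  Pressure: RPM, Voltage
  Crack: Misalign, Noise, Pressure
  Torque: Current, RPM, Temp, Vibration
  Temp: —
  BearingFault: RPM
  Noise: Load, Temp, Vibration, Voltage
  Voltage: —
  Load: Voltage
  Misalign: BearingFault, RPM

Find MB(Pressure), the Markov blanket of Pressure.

{Crack, Misalign, Noise, RPM, Voltage}

Pa(Pressure) = {RPM, Voltage}.
Ch(Pressure) = {Crack}.
Other parents of Pressure's children:
  Crack's other parents are Misalign, Noise.
Union: {RPM, Voltage} ∪ {Crack} ∪ {Misalign, Noise} = {Crack, Misalign, Noise, RPM, Voltage}.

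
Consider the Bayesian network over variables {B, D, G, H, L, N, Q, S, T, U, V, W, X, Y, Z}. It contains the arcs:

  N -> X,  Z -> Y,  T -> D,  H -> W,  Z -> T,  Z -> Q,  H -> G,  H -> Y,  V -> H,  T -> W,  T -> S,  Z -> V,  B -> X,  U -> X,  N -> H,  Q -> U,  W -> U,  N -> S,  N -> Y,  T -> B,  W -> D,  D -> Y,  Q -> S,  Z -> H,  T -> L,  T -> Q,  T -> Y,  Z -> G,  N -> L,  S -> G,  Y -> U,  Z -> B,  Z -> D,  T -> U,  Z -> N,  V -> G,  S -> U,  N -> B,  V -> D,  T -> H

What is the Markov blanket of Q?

The Markov blanket of a node is its parents, its children, and the other parents of its children.
Pa(Q) = {T, Z}.
Children of Q: S, U.
Parents of each child, excluding Q:
  S also has parents N, T.
  U's other parents are S, T, W, Y.
So the Markov blanket of Q is {N, S, T, U, W, Y, Z}.

{N, S, T, U, W, Y, Z}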